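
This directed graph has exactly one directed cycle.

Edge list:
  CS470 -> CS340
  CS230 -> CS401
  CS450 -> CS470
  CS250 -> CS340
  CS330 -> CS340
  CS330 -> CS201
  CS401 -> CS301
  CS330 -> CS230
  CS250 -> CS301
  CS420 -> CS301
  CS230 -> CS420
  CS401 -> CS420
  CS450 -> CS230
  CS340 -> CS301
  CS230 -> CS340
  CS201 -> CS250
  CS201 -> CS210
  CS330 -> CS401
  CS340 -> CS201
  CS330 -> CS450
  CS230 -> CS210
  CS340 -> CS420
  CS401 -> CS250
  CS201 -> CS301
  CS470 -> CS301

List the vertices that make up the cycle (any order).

DFS with gray/black marking from CS201:
CS201 gray
  CS301 gray
  CS301 black
  CS250 gray
    CS340 gray
      CS340→CS201: CS201 is gray → back edge
Back edge closes the cycle CS201 → CS250 → CS340 → CS201; its vertices are {CS201, CS250, CS340}.

CS201, CS250, CS340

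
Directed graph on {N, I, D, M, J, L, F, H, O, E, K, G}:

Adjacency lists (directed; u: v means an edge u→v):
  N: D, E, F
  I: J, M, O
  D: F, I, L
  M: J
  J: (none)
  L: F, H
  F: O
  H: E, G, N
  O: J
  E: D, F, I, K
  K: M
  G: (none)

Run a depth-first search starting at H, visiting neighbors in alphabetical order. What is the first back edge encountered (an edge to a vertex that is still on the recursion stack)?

DFS from H (visiting neighbors in alphabetical order); mark gray on enter, black on exit:
H gray
  E gray
    D gray
      F gray
        O gray
          J gray
          J black
        O black
      F black
      I gray
        I→J: J black — skip
        M gray
          M→J: J black — skip
        M black
        I→O: O black — skip
      I black
      L gray
        L→F: F black — skip
        L→H: H is gray → back edge
First back edge: L → H.

L→H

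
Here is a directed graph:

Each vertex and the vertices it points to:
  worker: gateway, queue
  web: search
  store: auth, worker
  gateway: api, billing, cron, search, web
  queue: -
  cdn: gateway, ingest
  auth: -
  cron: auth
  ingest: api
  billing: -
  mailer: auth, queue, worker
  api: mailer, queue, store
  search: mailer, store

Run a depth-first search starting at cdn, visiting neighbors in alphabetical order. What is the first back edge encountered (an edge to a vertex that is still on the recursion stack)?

worker->gateway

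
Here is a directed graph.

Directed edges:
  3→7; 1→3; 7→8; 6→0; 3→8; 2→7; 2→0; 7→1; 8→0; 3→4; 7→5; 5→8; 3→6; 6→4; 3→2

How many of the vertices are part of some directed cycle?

A vertex is on a directed cycle iff it belongs to a strongly connected component of size ≥ 2 (or has a self-loop).
The vertices on cycles are {1, 2, 3, 7} — 4 in total.

4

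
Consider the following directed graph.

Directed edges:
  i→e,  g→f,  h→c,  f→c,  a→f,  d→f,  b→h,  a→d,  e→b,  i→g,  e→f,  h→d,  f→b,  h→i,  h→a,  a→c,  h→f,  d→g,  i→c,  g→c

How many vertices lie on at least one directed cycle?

8

A vertex is on a directed cycle iff it belongs to a strongly connected component of size ≥ 2 (or has a self-loop).
The vertices on cycles are {a, b, d, e, f, g, h, i} — 8 in total.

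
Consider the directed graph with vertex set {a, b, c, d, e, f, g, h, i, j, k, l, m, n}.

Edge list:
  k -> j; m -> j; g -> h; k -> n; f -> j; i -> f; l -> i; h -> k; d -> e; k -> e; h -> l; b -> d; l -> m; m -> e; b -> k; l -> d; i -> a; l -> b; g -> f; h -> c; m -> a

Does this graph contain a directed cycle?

No

DFS with white/gray/black marking, starting from j:
j gray
j black
a gray
a black
b gray
  k gray
    k→j: j black — skip
    e gray
    e black
    n gray
    n black
  k black
  d gray
    d→e: e black — skip
  d black
b black
c gray
c black
f gray
  f→j: j black — skip
f black
g gray
  g→f: f black — skip
  h gray
    h→c: c black — skip
    h→k: k black — skip
    l gray
      i gray
        i→f: f black — skip
        i→a: a black — skip
      i black
      m gray
        m→e: e black — skip
        m→a: a black — skip
        m→j: j black — skip
      m black
      l→b: b black — skip
      l→d: d black — skip
    l black
  h black
g black
Every edge goes to a white or black vertex — no back edge, so the graph is acyclic.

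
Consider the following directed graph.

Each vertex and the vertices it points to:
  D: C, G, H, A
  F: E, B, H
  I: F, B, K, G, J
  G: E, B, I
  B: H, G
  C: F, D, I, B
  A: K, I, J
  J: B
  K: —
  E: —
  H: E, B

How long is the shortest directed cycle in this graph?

2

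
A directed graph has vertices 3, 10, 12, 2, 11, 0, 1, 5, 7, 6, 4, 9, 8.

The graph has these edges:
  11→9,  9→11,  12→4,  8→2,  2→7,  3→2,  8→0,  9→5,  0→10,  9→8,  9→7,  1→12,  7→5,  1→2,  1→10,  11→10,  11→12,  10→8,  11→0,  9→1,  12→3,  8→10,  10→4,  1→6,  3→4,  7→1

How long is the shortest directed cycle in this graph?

For each vertex v, BFS finds the shortest path from v back to v.
The shortest such closed walk is 9 → 11 → 9, length 2.

2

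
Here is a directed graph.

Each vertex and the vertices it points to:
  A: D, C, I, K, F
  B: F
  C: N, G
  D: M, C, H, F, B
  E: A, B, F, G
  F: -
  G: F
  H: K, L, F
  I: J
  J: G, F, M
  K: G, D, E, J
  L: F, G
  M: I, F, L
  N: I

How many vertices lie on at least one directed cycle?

A vertex is on a directed cycle iff it belongs to a strongly connected component of size ≥ 2 (or has a self-loop).
The vertices on cycles are {A, D, E, H, I, J, K, M} — 8 in total.

8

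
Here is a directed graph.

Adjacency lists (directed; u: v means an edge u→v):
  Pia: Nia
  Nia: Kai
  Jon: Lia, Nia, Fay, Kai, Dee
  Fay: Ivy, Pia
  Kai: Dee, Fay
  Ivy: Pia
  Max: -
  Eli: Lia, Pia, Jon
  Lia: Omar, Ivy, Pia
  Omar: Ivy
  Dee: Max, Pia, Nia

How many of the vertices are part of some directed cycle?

A vertex is on a directed cycle iff it belongs to a strongly connected component of size ≥ 2 (or has a self-loop).
The vertices on cycles are {Dee, Fay, Ivy, Kai, Nia, Pia} — 6 in total.

6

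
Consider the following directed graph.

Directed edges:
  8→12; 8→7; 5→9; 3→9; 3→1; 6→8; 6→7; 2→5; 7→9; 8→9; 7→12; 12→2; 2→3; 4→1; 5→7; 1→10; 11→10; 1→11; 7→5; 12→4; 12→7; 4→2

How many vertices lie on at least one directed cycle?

5

A vertex is on a directed cycle iff it belongs to a strongly connected component of size ≥ 2 (or has a self-loop).
The vertices on cycles are {2, 4, 5, 7, 12} — 5 in total.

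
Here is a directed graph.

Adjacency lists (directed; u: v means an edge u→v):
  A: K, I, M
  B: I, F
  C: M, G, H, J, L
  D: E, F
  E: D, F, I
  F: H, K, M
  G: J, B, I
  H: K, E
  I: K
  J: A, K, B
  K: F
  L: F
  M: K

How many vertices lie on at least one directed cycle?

A vertex is on a directed cycle iff it belongs to a strongly connected component of size ≥ 2 (or has a self-loop).
The vertices on cycles are {D, E, F, H, I, K, M} — 7 in total.

7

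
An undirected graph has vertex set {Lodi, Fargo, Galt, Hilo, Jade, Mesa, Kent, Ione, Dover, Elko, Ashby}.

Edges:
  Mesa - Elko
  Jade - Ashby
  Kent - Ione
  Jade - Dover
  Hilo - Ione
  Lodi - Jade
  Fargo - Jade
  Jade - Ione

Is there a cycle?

DFS, tracking each vertex's parent; an edge to a visited non-parent vertex closes a cycle.
Start from Jade:
visit Jade (parent –)
  visit Ione (parent Jade)
    Ione–Jade: parent, skip
    visit Kent (parent Ione)
      Kent–Ione: parent, skip
    visit Hilo (parent Ione)
      Hilo–Ione: parent, skip
  visit Dover (parent Jade)
    Dover–Jade: parent, skip
  visit Lodi (parent Jade)
    Lodi–Jade: parent, skip
  visit Fargo (parent Jade)
    Fargo–Jade: parent, skip
  visit Ashby (parent Jade)
    Ashby–Jade: parent, skip
visit Galt (parent –)
visit Mesa (parent –)
  visit Elko (parent Mesa)
    Elko–Mesa: parent, skip
No non-parent visited neighbor found — the graph is a forest.

No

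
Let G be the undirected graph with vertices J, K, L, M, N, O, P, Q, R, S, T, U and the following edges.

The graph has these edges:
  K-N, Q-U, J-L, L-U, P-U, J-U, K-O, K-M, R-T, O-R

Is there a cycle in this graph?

DFS, tracking each vertex's parent; an edge to a visited non-parent vertex closes a cycle.
Start from L:
visit L (parent –)
  visit J (parent L)
    visit U (parent J)
      visit P (parent U)
        P–U: parent, skip
      U–L: L visited and ≠ parent → cycle
Cycle: L – J – U – L.

Yes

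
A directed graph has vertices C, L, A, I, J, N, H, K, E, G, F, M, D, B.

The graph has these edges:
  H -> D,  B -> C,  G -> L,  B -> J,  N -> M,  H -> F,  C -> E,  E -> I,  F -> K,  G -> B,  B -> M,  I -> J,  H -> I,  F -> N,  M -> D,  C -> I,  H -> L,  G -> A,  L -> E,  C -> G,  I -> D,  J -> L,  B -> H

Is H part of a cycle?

H lies on a cycle iff there is a path from H back to itself.
Exploring from H, it never reaches itself; equivalently, its strongly connected component is a singleton.

No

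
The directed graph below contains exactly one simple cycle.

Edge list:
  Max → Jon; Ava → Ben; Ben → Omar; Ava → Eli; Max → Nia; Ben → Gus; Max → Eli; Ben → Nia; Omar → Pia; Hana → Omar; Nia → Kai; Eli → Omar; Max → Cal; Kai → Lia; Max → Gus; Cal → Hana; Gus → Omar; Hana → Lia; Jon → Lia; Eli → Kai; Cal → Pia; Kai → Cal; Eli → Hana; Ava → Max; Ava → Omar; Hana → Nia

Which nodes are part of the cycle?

Cal, Kai, Nia, Hana

DFS with gray/black marking from Cal:
Cal gray
  Hana gray
    Nia gray
      Kai gray
        Lia gray
        Lia black
        Kai→Cal: Cal is gray → back edge
Back edge closes the cycle Cal → Hana → Nia → Kai → Cal; its vertices are {Cal, Kai, Nia, Hana}.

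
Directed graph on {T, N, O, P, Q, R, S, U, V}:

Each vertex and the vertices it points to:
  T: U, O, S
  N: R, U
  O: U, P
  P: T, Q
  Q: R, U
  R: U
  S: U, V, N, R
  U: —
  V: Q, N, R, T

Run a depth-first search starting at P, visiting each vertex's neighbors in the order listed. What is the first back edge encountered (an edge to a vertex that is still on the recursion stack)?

DFS from P (visiting each vertex's neighbors in the order listed); mark gray on enter, black on exit:
P gray
  T gray
    U gray
    U black
    O gray
      O→U: U black — skip
      O→P: P is gray → back edge
First back edge: O → P.

O->P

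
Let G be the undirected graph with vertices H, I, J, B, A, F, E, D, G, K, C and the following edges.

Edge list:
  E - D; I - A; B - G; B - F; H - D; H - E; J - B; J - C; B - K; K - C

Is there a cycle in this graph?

Yes

DFS, tracking each vertex's parent; an edge to a visited non-parent vertex closes a cycle.
Start from C:
visit C (parent –)
  visit J (parent C)
    visit B (parent J)
      visit K (parent B)
        K–B: parent, skip
        K–C: C visited and ≠ parent → cycle
Cycle: C – J – B – K – C.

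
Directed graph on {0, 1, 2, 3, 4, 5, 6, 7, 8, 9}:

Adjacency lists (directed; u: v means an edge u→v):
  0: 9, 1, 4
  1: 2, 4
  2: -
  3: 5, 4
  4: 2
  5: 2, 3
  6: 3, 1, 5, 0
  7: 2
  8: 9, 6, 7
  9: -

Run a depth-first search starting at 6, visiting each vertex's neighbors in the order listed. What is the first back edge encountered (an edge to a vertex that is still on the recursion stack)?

5->3

DFS from 6 (visiting each vertex's neighbors in the order listed); mark gray on enter, black on exit:
6 gray
  3 gray
    5 gray
      2 gray
      2 black
      5→3: 3 is gray → back edge
First back edge: 5 → 3.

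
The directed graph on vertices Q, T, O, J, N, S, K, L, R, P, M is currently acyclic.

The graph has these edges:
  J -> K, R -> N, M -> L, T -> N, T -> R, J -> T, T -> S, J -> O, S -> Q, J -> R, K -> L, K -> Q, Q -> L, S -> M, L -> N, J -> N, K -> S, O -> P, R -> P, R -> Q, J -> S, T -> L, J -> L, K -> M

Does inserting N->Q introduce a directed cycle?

Yes

Adding N→Q creates a cycle iff Q can already reach N.
Path from Q: Q → L → N.
So Q → … → N → Q is a cycle.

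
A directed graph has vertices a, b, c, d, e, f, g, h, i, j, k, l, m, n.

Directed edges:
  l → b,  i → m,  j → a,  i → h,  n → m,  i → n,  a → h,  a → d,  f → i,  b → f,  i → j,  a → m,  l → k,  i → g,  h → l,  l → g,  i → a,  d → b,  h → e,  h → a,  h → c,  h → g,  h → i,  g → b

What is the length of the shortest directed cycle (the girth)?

For each vertex v, BFS finds the shortest path from v back to v.
The shortest such closed walk is h → a → h, length 2.

2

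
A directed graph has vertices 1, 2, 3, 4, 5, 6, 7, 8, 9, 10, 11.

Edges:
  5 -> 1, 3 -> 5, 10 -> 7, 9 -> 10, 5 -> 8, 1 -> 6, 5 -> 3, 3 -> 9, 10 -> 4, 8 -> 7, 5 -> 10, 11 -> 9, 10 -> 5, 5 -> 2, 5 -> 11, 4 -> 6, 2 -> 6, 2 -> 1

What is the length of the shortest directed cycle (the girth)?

For each vertex v, BFS finds the shortest path from v back to v.
The shortest such closed walk is 10 → 5 → 10, length 2.

2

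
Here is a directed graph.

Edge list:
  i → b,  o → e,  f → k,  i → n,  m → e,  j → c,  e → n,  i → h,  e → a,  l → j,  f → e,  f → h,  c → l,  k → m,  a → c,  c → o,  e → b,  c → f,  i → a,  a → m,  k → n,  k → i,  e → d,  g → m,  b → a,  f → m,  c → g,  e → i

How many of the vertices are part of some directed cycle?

A vertex is on a directed cycle iff it belongs to a strongly connected component of size ≥ 2 (or has a self-loop).
The vertices on cycles are {a, b, c, e, f, g, i, j, k, l, m, o} — 12 in total.

12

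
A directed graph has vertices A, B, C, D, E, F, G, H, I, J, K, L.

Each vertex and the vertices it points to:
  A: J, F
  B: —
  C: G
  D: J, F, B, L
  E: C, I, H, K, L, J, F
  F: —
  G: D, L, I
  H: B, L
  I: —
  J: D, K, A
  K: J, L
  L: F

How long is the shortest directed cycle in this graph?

For each vertex v, BFS finds the shortest path from v back to v.
The shortest such closed walk is J → A → J, length 2.

2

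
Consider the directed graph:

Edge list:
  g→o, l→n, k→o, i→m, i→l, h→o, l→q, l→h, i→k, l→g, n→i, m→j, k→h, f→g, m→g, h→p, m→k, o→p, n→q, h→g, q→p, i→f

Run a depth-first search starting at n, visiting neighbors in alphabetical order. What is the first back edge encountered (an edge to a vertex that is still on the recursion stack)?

DFS from n (visiting neighbors in alphabetical order); mark gray on enter, black on exit:
n gray
  i gray
    f gray
      g gray
        o gray
          p gray
          p black
        o black
      g black
    f black
    k gray
      h gray
        h→g: g black — skip
        h→o: o black — skip
        h→p: p black — skip
      h black
      k→o: o black — skip
    k black
    l gray
      l→g: g black — skip
      l→h: h black — skip
      l→n: n is gray → back edge
First back edge: l → n.

l→n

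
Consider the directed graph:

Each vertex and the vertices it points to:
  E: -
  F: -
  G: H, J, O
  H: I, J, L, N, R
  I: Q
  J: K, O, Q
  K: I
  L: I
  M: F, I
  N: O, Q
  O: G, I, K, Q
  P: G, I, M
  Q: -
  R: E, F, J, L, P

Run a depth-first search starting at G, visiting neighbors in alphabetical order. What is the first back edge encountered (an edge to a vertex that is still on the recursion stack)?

DFS from G (visiting neighbors in alphabetical order); mark gray on enter, black on exit:
G gray
  H gray
    I gray
      Q gray
      Q black
    I black
    J gray
      K gray
        K→I: I black — skip
      K black
      O gray
        O→G: G is gray → back edge
First back edge: O → G.

O->G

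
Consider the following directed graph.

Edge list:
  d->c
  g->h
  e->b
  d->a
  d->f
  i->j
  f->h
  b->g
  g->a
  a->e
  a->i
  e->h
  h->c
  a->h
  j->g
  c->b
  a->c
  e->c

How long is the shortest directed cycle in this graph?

4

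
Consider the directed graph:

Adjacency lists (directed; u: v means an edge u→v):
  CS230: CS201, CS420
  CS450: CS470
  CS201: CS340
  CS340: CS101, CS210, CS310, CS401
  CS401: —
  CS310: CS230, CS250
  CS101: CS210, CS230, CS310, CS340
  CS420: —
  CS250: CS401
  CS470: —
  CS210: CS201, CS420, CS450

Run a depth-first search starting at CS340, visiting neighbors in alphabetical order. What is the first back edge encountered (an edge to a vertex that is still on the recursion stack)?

CS201->CS340

DFS from CS340 (visiting neighbors in alphabetical order); mark gray on enter, black on exit:
CS340 gray
  CS101 gray
    CS210 gray
      CS201 gray
        CS201→CS340: CS340 is gray → back edge
First back edge: CS201 → CS340.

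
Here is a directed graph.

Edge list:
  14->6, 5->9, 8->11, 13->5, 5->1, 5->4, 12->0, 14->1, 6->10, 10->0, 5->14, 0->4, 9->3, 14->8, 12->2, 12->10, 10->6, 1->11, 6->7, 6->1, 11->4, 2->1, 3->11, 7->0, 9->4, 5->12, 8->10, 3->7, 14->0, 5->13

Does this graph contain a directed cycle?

Yes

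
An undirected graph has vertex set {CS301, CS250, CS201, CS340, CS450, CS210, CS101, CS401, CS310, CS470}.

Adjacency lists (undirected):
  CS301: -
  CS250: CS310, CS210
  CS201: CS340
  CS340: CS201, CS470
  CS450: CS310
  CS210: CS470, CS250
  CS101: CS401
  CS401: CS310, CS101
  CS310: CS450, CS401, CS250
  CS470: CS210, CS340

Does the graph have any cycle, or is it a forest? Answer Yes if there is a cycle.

No

DFS, tracking each vertex's parent; an edge to a visited non-parent vertex closes a cycle.
Start from CS470:
visit CS470 (parent –)
  visit CS210 (parent CS470)
    CS210–CS470: parent, skip
    visit CS250 (parent CS210)
      visit CS310 (parent CS250)
        visit CS450 (parent CS310)
          CS450–CS310: parent, skip
        visit CS401 (parent CS310)
          CS401–CS310: parent, skip
          visit CS101 (parent CS401)
            CS101–CS401: parent, skip
        CS310–CS250: parent, skip
      CS250–CS210: parent, skip
  visit CS340 (parent CS470)
    visit CS201 (parent CS340)
      CS201–CS340: parent, skip
    CS340–CS470: parent, skip
visit CS301 (parent –)
No non-parent visited neighbor found — the graph is a forest.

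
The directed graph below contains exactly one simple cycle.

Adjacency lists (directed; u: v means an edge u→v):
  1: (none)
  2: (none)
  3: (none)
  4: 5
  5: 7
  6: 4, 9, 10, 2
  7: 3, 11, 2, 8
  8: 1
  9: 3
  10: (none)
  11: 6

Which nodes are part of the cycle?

DFS with gray/black marking from 7:
7 gray
  3 gray
  3 black
  11 gray
    6 gray
      4 gray
        5 gray
          5→7: 7 is gray → back edge
Back edge closes the cycle 7 → 11 → 6 → 4 → 5 → 7; its vertices are {4, 5, 6, 7, 11}.

4, 5, 6, 7, 11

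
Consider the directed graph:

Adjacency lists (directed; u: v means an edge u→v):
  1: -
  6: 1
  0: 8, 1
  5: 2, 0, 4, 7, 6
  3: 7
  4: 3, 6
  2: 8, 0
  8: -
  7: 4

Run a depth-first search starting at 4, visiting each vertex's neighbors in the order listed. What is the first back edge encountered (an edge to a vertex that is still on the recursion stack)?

DFS from 4 (visiting each vertex's neighbors in the order listed); mark gray on enter, black on exit:
4 gray
  3 gray
    7 gray
      7→4: 4 is gray → back edge
First back edge: 7 → 4.

7→4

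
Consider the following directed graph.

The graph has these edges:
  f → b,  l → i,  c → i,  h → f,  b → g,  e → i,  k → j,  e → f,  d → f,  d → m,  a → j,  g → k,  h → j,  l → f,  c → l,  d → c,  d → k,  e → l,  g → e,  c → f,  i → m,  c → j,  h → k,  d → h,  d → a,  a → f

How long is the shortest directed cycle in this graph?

For each vertex v, BFS finds the shortest path from v back to v.
The shortest such closed walk is f → b → g → e → f, length 4.

4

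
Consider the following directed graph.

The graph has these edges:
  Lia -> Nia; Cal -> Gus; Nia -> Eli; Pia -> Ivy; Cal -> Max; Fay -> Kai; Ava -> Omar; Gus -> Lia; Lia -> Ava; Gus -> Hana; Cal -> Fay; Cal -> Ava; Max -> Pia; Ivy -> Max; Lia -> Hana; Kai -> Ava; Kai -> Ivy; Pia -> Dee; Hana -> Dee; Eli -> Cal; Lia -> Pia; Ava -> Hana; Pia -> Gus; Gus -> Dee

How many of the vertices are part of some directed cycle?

10

A vertex is on a directed cycle iff it belongs to a strongly connected component of size ≥ 2 (or has a self-loop).
The vertices on cycles are {Cal, Eli, Fay, Gus, Ivy, Kai, Lia, Max, Nia, Pia} — 10 in total.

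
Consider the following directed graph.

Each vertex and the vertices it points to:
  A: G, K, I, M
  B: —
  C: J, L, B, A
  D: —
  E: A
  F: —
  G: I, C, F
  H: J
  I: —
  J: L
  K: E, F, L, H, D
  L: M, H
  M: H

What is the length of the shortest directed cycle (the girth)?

3

For each vertex v, BFS finds the shortest path from v back to v.
The shortest such closed walk is C → A → G → C, length 3.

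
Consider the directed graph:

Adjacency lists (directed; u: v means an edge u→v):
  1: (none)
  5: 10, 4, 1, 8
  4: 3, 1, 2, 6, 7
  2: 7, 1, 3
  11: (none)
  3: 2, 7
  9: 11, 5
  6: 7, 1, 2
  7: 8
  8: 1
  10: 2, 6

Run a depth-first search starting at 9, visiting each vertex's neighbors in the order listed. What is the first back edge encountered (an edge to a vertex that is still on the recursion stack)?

3->2

DFS from 9 (visiting each vertex's neighbors in the order listed); mark gray on enter, black on exit:
9 gray
  11 gray
  11 black
  5 gray
    10 gray
      2 gray
        7 gray
          8 gray
            1 gray
            1 black
          8 black
        7 black
        2→1: 1 black — skip
        3 gray
          3→2: 2 is gray → back edge
First back edge: 3 → 2.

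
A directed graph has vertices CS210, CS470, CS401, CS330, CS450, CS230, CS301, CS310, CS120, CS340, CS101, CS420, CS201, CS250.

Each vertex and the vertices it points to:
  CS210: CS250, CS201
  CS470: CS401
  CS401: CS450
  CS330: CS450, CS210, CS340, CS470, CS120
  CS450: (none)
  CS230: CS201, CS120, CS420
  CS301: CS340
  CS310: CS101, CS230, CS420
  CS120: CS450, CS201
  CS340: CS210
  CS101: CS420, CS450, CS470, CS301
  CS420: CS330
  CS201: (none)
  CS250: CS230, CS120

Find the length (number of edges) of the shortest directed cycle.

5

For each vertex v, BFS finds the shortest path from v back to v.
The shortest such closed walk is CS420 → CS330 → CS210 → CS250 → CS230 → CS420, length 5.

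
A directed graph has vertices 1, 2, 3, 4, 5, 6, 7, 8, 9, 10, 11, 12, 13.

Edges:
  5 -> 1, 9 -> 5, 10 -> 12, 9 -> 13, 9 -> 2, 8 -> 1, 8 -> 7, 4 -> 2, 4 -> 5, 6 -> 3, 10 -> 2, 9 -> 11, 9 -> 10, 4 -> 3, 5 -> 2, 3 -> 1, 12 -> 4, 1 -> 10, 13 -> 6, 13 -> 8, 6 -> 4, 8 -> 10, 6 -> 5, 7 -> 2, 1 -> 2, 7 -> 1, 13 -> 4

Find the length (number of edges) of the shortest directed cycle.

5

For each vertex v, BFS finds the shortest path from v back to v.
The shortest such closed walk is 10 → 12 → 4 → 5 → 1 → 10, length 5.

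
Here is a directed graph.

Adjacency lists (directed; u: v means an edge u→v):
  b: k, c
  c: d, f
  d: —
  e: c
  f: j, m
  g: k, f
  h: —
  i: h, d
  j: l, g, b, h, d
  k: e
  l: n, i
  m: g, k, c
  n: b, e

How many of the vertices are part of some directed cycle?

A vertex is on a directed cycle iff it belongs to a strongly connected component of size ≥ 2 (or has a self-loop).
The vertices on cycles are {b, c, e, f, g, j, k, l, m, n} — 10 in total.

10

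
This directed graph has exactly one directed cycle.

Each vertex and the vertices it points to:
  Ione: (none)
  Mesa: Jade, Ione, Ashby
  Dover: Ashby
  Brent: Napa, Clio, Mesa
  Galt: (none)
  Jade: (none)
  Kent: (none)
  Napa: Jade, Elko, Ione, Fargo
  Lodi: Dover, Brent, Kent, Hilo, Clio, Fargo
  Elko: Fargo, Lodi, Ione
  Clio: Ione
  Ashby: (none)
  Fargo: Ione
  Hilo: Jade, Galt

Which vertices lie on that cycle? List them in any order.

DFS with gray/black marking from Lodi:
Lodi gray
  Dover gray
    Ashby gray
    Ashby black
  Dover black
  Brent gray
    Napa gray
      Jade gray
      Jade black
      Elko gray
        Fargo gray
          Ione gray
          Ione black
        Fargo black
        Elko→Lodi: Lodi is gray → back edge
Back edge closes the cycle Lodi → Brent → Napa → Elko → Lodi; its vertices are {Elko, Lodi, Napa, Brent}.

Elko, Lodi, Napa, Brent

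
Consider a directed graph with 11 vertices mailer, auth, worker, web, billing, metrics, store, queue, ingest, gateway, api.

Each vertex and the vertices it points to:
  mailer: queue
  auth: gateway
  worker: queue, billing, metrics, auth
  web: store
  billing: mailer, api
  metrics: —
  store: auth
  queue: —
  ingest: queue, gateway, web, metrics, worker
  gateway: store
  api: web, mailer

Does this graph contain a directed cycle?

Yes

DFS with white/gray/black marking, starting from web:
web gray
  store gray
    auth gray
      gateway gray
        gateway→store: store is gray → back edge
Back edge found, so a cycle exists: store → auth → gateway → store.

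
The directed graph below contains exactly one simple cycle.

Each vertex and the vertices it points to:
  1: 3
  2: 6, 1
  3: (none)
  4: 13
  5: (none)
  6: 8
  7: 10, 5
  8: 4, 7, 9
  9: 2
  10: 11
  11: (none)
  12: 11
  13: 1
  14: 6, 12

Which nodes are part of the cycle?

DFS with gray/black marking from 6:
6 gray
  8 gray
    4 gray
      13 gray
        1 gray
          3 gray
          3 black
        1 black
      13 black
    4 black
    7 gray
      10 gray
        11 gray
        11 black
      10 black
      5 gray
      5 black
    7 black
    9 gray
      2 gray
        2→6: 6 is gray → back edge
Back edge closes the cycle 6 → 8 → 9 → 2 → 6; its vertices are {2, 6, 8, 9}.

2, 6, 8, 9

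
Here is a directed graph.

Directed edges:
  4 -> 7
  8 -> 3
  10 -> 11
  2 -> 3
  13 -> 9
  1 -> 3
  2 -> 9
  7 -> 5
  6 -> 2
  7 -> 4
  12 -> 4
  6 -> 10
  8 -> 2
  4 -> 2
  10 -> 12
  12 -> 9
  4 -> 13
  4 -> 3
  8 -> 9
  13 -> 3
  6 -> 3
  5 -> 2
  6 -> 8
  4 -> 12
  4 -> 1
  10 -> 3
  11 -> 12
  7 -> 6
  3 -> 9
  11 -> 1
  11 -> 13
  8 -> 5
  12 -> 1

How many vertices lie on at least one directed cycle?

6

A vertex is on a directed cycle iff it belongs to a strongly connected component of size ≥ 2 (or has a self-loop).
The vertices on cycles are {4, 6, 7, 10, 11, 12} — 6 in total.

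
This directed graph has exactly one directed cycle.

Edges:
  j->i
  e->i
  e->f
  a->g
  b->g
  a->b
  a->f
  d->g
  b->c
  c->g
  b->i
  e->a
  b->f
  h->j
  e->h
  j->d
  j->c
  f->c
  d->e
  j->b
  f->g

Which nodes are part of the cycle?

DFS with gray/black marking from e:
e gray
  h gray
    j gray
      d gray
        d→e: e is gray → back edge
Back edge closes the cycle e → h → j → d → e; its vertices are {d, e, h, j}.

d, e, h, j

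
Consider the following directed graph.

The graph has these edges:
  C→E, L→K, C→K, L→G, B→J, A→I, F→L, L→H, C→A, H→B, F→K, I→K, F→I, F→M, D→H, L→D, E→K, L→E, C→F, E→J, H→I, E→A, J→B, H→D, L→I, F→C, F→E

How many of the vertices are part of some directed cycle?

A vertex is on a directed cycle iff it belongs to a strongly connected component of size ≥ 2 (or has a self-loop).
The vertices on cycles are {B, C, D, F, H, J} — 6 in total.

6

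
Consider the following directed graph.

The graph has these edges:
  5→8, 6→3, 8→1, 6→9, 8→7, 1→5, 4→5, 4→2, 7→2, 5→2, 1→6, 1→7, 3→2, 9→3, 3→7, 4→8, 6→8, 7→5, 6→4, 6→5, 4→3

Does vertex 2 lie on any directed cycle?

2 lies on a cycle iff there is a path from 2 back to itself.
Exploring from 2, it never reaches itself; equivalently, its strongly connected component is a singleton.

No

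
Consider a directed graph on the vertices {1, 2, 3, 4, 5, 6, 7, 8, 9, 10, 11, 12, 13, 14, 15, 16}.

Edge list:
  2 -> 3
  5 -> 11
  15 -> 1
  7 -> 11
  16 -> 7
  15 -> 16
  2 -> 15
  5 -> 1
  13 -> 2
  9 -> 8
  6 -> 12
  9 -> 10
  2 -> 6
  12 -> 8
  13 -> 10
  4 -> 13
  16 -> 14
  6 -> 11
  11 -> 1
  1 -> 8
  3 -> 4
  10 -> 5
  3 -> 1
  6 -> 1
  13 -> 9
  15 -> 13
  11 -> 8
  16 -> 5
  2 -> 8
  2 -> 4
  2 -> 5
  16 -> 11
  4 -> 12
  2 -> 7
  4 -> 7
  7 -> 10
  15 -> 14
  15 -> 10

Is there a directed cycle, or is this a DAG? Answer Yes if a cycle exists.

Yes

DFS with white/gray/black marking, starting from 2:
2 gray
  15 gray
    13 gray
      9 gray
        8 gray
        8 black
        10 gray
          5 gray
            11 gray
              1 gray
                1→8: 8 black — skip
              1 black
              11→8: 8 black — skip
            11 black
            5→1: 1 black — skip
          5 black
        10 black
      9 black
      13→2: 2 is gray → back edge
Back edge found, so a cycle exists: 2 → 15 → 13 → 2.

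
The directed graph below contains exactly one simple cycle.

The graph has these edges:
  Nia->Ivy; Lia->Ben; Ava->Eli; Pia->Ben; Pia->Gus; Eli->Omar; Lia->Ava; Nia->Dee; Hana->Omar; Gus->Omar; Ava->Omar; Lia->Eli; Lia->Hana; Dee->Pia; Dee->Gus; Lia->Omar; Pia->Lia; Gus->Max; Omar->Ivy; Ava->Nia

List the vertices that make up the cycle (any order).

Ava, Dee, Lia, Nia, Pia

DFS with gray/black marking from Nia:
Nia gray
  Ivy gray
  Ivy black
  Dee gray
    Pia gray
      Gus gray
        Max gray
        Max black
        Omar gray
          Omar→Ivy: Ivy black — skip
        Omar black
      Gus black
      Ben gray
      Ben black
      Lia gray
        Hana gray
          Hana→Omar: Omar black — skip
        Hana black
        Lia→Omar: Omar black — skip
        Eli gray
          Eli→Omar: Omar black — skip
        Eli black
        Ava gray
          Ava→Nia: Nia is gray → back edge
Back edge closes the cycle Nia → Dee → Pia → Lia → Ava → Nia; its vertices are {Ava, Dee, Lia, Nia, Pia}.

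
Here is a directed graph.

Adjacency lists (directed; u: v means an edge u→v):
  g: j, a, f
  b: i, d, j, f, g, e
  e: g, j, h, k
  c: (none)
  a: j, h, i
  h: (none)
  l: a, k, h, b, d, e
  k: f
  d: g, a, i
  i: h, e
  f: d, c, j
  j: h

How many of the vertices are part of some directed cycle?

7

A vertex is on a directed cycle iff it belongs to a strongly connected component of size ≥ 2 (or has a self-loop).
The vertices on cycles are {a, d, e, f, g, i, k} — 7 in total.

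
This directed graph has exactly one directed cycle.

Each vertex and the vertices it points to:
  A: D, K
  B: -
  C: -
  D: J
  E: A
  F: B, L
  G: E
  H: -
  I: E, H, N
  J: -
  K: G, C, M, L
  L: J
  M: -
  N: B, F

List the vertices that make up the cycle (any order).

DFS with gray/black marking from E:
E gray
  A gray
    D gray
      J gray
      J black
    D black
    K gray
      G gray
        G→E: E is gray → back edge
Back edge closes the cycle E → A → K → G → E; its vertices are {A, E, G, K}.

A, E, G, K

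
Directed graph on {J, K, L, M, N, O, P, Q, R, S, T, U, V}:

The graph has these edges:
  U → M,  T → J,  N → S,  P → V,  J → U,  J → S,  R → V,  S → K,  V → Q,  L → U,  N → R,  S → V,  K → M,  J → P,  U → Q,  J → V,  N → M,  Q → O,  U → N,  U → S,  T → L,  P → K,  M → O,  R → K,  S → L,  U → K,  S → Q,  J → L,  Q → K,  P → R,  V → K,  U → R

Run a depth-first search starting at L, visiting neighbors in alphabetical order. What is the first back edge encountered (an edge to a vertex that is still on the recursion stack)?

S->L

DFS from L (visiting neighbors in alphabetical order); mark gray on enter, black on exit:
L gray
  U gray
    K gray
      M gray
        O gray
        O black
      M black
    K black
    U→M: M black — skip
    N gray
      N→M: M black — skip
      R gray
        R→K: K black — skip
        V gray
          V→K: K black — skip
          Q gray
            Q→K: K black — skip
            Q→O: O black — skip
          Q black
        V black
      R black
      S gray
        S→K: K black — skip
        S→L: L is gray → back edge
First back edge: S → L.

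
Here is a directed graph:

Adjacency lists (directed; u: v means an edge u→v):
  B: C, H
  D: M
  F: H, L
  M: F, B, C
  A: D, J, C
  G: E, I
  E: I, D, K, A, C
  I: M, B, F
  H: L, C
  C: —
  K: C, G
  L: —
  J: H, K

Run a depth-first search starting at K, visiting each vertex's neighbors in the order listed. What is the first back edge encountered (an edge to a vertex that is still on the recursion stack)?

DFS from K (visiting each vertex's neighbors in the order listed); mark gray on enter, black on exit:
K gray
  C gray
  C black
  G gray
    E gray
      I gray
        M gray
          F gray
            H gray
              L gray
              L black
              H→C: C black — skip
            H black
            F→L: L black — skip
          F black
          B gray
            B→C: C black — skip
            B→H: H black — skip
          B black
          M→C: C black — skip
        M black
        I→B: B black — skip
        I→F: F black — skip
      I black
      D gray
        D→M: M black — skip
      D black
      E→K: K is gray → back edge
First back edge: E → K.

E→K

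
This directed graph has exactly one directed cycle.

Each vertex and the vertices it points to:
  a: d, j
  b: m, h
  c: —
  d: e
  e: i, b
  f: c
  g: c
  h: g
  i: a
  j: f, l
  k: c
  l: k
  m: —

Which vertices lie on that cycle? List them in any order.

DFS with gray/black marking from e:
e gray
  i gray
    a gray
      d gray
        d→e: e is gray → back edge
Back edge closes the cycle e → i → a → d → e; its vertices are {a, d, e, i}.

a, d, e, i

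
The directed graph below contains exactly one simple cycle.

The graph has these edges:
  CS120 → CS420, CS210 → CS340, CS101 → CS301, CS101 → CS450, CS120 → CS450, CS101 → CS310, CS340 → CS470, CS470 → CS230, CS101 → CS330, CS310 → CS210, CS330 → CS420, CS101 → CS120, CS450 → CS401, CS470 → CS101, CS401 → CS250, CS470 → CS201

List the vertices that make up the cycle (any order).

DFS with gray/black marking from CS470:
CS470 gray
  CS101 gray
    CS301 gray
    CS301 black
    CS330 gray
      CS420 gray
      CS420 black
    CS330 black
    CS310 gray
      CS210 gray
        CS340 gray
          CS340→CS470: CS470 is gray → back edge
Back edge closes the cycle CS470 → CS101 → CS310 → CS210 → CS340 → CS470; its vertices are {CS101, CS210, CS310, CS340, CS470}.

CS101, CS210, CS310, CS340, CS470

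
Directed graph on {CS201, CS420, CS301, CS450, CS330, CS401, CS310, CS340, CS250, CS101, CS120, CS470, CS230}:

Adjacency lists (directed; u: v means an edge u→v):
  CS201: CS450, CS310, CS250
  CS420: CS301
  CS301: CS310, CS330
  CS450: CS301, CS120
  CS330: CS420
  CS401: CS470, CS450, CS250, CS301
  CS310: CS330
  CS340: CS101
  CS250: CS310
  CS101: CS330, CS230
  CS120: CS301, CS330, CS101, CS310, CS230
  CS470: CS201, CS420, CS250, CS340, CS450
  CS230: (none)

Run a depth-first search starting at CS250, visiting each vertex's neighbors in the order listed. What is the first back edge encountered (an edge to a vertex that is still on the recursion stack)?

CS301->CS310

DFS from CS250 (visiting each vertex's neighbors in the order listed); mark gray on enter, black on exit:
CS250 gray
  CS310 gray
    CS330 gray
      CS420 gray
        CS301 gray
          CS301→CS310: CS310 is gray → back edge
First back edge: CS301 → CS310.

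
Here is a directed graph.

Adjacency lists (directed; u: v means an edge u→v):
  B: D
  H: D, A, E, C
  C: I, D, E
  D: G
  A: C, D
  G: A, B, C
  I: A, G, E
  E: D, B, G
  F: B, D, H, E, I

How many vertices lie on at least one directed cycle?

7

A vertex is on a directed cycle iff it belongs to a strongly connected component of size ≥ 2 (or has a self-loop).
The vertices on cycles are {A, B, C, D, E, G, I} — 7 in total.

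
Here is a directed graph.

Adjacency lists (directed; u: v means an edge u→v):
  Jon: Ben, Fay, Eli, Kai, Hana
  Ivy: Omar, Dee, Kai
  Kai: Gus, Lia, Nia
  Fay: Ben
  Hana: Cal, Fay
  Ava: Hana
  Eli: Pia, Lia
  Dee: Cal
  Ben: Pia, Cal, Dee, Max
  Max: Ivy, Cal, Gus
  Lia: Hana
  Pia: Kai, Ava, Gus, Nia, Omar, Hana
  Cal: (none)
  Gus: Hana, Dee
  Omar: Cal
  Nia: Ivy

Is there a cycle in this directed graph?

DFS with white/gray/black marking, starting from Pia:
Pia gray
  Kai gray
    Gus gray
      Hana gray
        Cal gray
        Cal black
        Fay gray
          Ben gray
            Ben→Pia: Pia is gray → back edge
Back edge found, so a cycle exists: Pia → Kai → Gus → Hana → Fay → Ben → Pia.

Yes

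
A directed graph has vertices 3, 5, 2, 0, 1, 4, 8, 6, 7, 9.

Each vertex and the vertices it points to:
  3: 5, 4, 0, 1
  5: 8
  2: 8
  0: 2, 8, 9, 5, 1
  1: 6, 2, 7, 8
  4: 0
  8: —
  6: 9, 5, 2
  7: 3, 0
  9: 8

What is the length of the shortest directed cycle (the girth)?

3

For each vertex v, BFS finds the shortest path from v back to v.
The shortest such closed walk is 3 → 1 → 7 → 3, length 3.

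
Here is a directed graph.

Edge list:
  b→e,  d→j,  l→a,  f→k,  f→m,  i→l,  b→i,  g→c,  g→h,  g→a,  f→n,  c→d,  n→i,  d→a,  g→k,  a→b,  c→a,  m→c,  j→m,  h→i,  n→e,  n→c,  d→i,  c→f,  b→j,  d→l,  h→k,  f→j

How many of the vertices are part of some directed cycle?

A vertex is on a directed cycle iff it belongs to a strongly connected component of size ≥ 2 (or has a self-loop).
The vertices on cycles are {a, b, c, d, f, i, j, l, m, n} — 10 in total.

10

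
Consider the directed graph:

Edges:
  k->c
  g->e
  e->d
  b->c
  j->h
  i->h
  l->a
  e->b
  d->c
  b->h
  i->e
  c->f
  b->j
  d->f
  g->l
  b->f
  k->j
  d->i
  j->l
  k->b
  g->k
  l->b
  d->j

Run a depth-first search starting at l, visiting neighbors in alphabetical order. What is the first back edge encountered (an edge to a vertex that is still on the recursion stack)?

j->l

DFS from l (visiting neighbors in alphabetical order); mark gray on enter, black on exit:
l gray
  a gray
  a black
  b gray
    c gray
      f gray
      f black
    c black
    b→f: f black — skip
    h gray
    h black
    j gray
      j→h: h black — skip
      j→l: l is gray → back edge
First back edge: j → l.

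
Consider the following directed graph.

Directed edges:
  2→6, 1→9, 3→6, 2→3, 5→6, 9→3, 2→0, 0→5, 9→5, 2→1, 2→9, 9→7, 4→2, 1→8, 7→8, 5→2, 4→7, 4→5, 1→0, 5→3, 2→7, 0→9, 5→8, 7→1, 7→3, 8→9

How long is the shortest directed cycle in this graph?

For each vertex v, BFS finds the shortest path from v back to v.
The shortest such closed walk is 2 → 0 → 5 → 2, length 3.

3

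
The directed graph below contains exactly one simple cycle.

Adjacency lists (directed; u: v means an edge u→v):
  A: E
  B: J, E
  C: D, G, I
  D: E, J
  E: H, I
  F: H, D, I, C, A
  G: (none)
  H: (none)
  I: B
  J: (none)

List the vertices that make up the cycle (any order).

B, E, I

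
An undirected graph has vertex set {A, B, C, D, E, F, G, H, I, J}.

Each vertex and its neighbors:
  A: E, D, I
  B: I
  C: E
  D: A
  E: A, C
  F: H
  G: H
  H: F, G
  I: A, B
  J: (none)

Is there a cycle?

No

DFS, tracking each vertex's parent; an edge to a visited non-parent vertex closes a cycle.
Start from C:
visit C (parent –)
  visit E (parent C)
    visit A (parent E)
      A–E: parent, skip
      visit D (parent A)
        D–A: parent, skip
      visit I (parent A)
        I–A: parent, skip
        visit B (parent I)
          B–I: parent, skip
    E–C: parent, skip
visit F (parent –)
  visit H (parent F)
    H–F: parent, skip
    visit G (parent H)
      G–H: parent, skip
visit J (parent –)
No non-parent visited neighbor found — the graph is a forest.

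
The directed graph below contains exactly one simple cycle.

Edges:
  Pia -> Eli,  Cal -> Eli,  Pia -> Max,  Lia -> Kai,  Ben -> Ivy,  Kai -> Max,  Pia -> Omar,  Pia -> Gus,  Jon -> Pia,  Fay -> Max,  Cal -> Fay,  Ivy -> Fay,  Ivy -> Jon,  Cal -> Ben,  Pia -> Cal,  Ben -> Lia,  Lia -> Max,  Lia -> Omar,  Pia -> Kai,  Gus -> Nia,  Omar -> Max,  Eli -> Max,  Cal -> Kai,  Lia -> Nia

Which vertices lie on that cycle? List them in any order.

DFS with gray/black marking from Pia:
Pia gray
  Cal gray
    Ben gray
      Ivy gray
        Jon gray
          Jon→Pia: Pia is gray → back edge
Back edge closes the cycle Pia → Cal → Ben → Ivy → Jon → Pia; its vertices are {Ben, Cal, Ivy, Jon, Pia}.

Ben, Cal, Ivy, Jon, Pia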